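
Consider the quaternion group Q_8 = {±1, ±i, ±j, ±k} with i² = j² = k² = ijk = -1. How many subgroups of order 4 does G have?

|G| = 8 and 4 | 8, so subgroups of order 4 are possible by Lagrange.
The subgroups of order 4 are: {1, -1, i, -i}; {1, -1, j, -j}; {1, -1, k, -k}.
So G has 3 subgroups of order 4.

3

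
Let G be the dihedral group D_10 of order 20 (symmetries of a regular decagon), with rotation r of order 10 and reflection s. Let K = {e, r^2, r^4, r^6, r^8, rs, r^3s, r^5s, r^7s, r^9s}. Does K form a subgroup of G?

|K| = 10 divides |G| = 20, consistent with Lagrange.
K contains the identity, every element's inverse is in K, and K is closed under ·: it is a subgroup.

Yes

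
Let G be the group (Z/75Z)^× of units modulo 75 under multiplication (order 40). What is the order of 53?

Compute successive powers of 53 mod 75: 53, 34, 2, 31, 68, 4, 62, 61, …; 53^20 ≡ 1 (mod 75).
So |⟨53⟩| = 20.

20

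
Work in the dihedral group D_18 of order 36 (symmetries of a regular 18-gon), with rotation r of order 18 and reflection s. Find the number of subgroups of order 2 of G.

|G| = 36 and 2 | 36, so subgroups of order 2 are possible by Lagrange.
The subgroups of order 2 are: {e, r^10s}; {e, r^11s}; {e, r^12s}; {e, r^13s}; … (19 in all).
So G has 19 subgroups of order 2.

19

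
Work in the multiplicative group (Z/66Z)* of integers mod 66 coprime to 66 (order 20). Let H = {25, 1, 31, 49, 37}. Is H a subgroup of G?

Yes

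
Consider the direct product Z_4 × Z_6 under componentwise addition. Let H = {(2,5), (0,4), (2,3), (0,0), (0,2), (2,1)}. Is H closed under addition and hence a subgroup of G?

Yes

|H| = 6 divides |G| = 24, consistent with Lagrange.
H contains the identity, every element's inverse is in H, and H is closed under +: it is a subgroup.
In fact H = ⟨(2,1)⟩.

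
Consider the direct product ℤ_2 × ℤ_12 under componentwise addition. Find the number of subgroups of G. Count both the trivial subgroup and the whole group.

|G| = 24, so by Lagrange every subgroup order divides 24. Divisors: 1, 2, 3, 4, 6, 8, 12, 24.
Subgroups by order — order 1: 1; order 2: 3; order 3: 1; order 4: 3; order 6: 3; order 8: 1; order 12: 3; order 24: 1.
Total: 1 + 3 + 1 + 3 + 3 + 1 + 3 + 1 = 16.

16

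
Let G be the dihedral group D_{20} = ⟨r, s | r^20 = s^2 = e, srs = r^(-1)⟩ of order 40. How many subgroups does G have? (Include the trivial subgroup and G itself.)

|G| = 40, so by Lagrange every subgroup order divides 40. Divisors: 1, 2, 4, 5, 8, 10, 20, 40.
Subgroups by order — order 1: 1; order 2: 21; order 4: 11; order 5: 1; order 8: 5; order 10: 5; order 20: 3; order 40: 1.
Total: 1 + 21 + 11 + 1 + 5 + 5 + 3 + 1 = 48.

48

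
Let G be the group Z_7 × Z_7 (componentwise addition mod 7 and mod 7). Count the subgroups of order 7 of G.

|G| = 49 and 7 | 49, so subgroups of order 7 are possible by Lagrange.
The subgroups of order 7 are: {(0,0), (0,1), (0,2), (0,3), (0,4), (0,5), (0,6)}; {(0,0), (1,0), (2,0), (3,0), (4,0), (5,0), (6,0)}; {(0,0), (1,1), (2,2), (3,3), (4,4), (5,5), (6,6)}; {(0,0), (1,2), (2,4), (3,6), (4,1), (5,3), (6,5)}; … (8 in all).
So G has 8 subgroups of order 7.

8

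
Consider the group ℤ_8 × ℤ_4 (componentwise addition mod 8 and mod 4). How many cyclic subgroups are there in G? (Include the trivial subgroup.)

14

Each element a generates a cyclic subgroup ⟨a⟩; distinct elements may generate the same one (a cyclic group of order d has φ(d) generators).
Cyclic subgroups by order — order 1: 1; order 2: 3; order 4: 6; order 8: 4.
Total: 14.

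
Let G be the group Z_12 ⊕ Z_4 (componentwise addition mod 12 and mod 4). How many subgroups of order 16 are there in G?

1

|G| = 48 and 16 | 48, so subgroups of order 16 are possible by Lagrange.
The subgroups of order 16 are: {(0,0), (0,1), (0,2), (0,3), (3,0), (3,1), (3,2), (3,3), (6,0), (6,1), (6,2), (6,3), (9,0), (9,1), (9,2), (9,3)}.
So G has 1 subgroup of order 16.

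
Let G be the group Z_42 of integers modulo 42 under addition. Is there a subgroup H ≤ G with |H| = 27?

No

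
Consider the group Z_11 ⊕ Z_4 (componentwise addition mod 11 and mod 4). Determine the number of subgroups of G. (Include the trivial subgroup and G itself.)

|G| = 44, so by Lagrange every subgroup order divides 44. Divisors: 1, 2, 4, 11, 22, 44.
Subgroups by order — order 1: 1; order 2: 1; order 4: 1; order 11: 1; order 22: 1; order 44: 1.
Total: 1 + 1 + 1 + 1 + 1 + 1 = 6.

6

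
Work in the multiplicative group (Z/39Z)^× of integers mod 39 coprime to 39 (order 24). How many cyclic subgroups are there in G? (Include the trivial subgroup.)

A cyclic subgroup of order d is generated by each of its φ(d) elements of order d, so the cyclic subgroups of order d number (#elements of order d)/φ(d).
Cyclic subgroups by order — order 1: 1; order 2: 3; order 3: 1; order 4: 2; order 6: 3; order 12: 2.
Total: 12.

12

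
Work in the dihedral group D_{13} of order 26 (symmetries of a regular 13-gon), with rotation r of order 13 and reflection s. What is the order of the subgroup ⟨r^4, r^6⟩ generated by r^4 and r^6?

13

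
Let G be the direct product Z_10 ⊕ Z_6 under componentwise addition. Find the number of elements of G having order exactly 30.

24

An element (a,b) has order lcm(ord(a), ord(b)); count pairs with lcm equal to 30.
Enumerating gives 24 such elements.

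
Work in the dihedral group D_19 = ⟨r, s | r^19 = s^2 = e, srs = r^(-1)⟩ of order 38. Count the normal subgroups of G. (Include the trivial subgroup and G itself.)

G has 22 subgroups. Checking conjugation-invariance by order — order 1: 1/1 normal; order 2: 0/19 normal; order 19: 1/1 normal; order 38: 1/1 normal.
Total normal subgroups: 3.

3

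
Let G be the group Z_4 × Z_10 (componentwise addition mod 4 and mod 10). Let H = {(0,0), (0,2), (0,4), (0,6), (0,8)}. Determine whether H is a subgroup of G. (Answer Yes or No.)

|H| = 5 divides |G| = 40, consistent with Lagrange.
H contains the identity, every element's inverse is in H, and H is closed under +: it is a subgroup.
In fact H = ⟨(0,2)⟩.

Yes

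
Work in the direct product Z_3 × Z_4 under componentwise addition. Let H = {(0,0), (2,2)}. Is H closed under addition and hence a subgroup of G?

(2,2) ∈ H but its inverse (1,2) ∉ H, so H is not a subgroup.

No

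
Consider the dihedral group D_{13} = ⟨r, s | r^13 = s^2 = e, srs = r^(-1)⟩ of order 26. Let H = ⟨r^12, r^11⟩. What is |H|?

|⟨r^12⟩| = 13 and |⟨r^11⟩| = 13, so |H| is a multiple of lcm(13, 13) = 13 and divides |G| = 26.
Closing under the operation: H = {e, r, r^2, r^3, r^4, r^5, r^6, r^7, r^8, r^9, r^10, r^11, r^12}, so |H| = 13.

13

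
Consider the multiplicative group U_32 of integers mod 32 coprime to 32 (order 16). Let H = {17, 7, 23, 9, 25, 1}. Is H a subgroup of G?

|H| = 6 does not divide |G| = 16, so by Lagrange H is not a subgroup.

No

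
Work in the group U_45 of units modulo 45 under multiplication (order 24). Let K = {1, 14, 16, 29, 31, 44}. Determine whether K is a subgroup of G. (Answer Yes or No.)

|K| = 6 divides |G| = 24, consistent with Lagrange.
K contains the identity, every element's inverse is in K, and K is closed under ·: it is a subgroup.
In fact K = ⟨29⟩.

Yes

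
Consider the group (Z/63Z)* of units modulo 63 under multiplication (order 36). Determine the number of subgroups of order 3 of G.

4

|G| = 36 and 3 | 36, so subgroups of order 3 are possible by Lagrange.
The subgroups of order 3 are: {1, 4, 16}; {1, 22, 43}; {1, 25, 58}; {1, 37, 46}.
So G has 4 subgroups of order 3.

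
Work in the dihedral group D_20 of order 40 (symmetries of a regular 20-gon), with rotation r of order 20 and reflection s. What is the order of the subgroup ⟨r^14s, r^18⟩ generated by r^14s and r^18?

20

|⟨r^14s⟩| = 2 and |⟨r^18⟩| = 10, so |H| is a multiple of lcm(2, 10) = 10 and divides |G| = 40.
Closing under the operation: H = {e, r^2, r^4, r^6, r^8, r^10, r^12, r^14, r^16, r^18, s, r^2s, r^4s, r^6s, r^8s, r^10s, r^12s, r^14s, r^16s, r^18s}, so |H| = 20.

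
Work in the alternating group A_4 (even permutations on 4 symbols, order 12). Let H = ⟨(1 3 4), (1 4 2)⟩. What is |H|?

|⟨(1 3 4)⟩| = 3 and |⟨(1 4 2)⟩| = 3, so |H| is a multiple of lcm(3, 3) = 3 and divides |G| = 12.
Closing {(1 3 4), (1 4 2)} under the group operation gives all of G, so |H| = 12.

12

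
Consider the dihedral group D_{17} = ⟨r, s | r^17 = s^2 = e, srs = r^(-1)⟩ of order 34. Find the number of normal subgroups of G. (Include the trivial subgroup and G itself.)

G has 20 subgroups. Checking conjugation-invariance by order — order 1: 1/1 normal; order 2: 0/17 normal; order 17: 1/1 normal; order 34: 1/1 normal.
Total normal subgroups: 3.

3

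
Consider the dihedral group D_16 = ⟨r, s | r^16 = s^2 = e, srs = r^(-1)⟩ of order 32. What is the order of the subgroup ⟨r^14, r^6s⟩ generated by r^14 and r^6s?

|⟨r^14⟩| = 8 and |⟨r^6s⟩| = 2, so |H| is a multiple of lcm(8, 2) = 8 and divides |G| = 32.
Closing under the operation: H = {e, r^2, r^4, r^6, r^8, r^10, r^12, r^14, s, r^2s, r^4s, r^6s, r^8s, r^10s, r^12s, r^14s}, so |H| = 16.

16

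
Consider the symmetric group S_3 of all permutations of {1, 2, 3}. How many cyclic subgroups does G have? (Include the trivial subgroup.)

5

Group the elements of G by the cyclic subgroup they generate; each cyclic subgroup of order d accounts for φ(d) elements.
Cyclic subgroups by order — order 1: 1; order 2: 3; order 3: 1.
Total: 5.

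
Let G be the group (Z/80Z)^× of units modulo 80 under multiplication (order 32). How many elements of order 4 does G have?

Enumerating element orders in G gives 24 elements of order 4.

24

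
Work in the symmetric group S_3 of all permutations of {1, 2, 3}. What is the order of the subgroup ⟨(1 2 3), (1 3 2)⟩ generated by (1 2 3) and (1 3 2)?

3

|⟨(1 2 3)⟩| = 3 and |⟨(1 3 2)⟩| = 3, so |H| is a multiple of lcm(3, 3) = 3 and divides |G| = 6.
Closing under the operation: H = {e, (1 2 3), (1 3 2)}, so |H| = 3.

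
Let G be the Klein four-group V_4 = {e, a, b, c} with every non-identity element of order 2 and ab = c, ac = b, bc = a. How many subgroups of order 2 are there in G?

|G| = 4 and 2 | 4, so subgroups of order 2 are possible by Lagrange.
The subgroups of order 2 are: {e, a}; {e, b}; {e, c}.
So G has 3 subgroups of order 2.

3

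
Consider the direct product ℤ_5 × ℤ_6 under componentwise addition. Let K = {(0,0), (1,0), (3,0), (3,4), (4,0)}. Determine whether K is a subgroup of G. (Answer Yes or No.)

No

(3,4) ∈ K but its inverse (2,2) ∉ K, so K is not a subgroup.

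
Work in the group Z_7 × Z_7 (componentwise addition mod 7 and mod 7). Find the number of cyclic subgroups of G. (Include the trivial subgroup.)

A cyclic subgroup of order d is generated by each of its φ(d) elements of order d, so the cyclic subgroups of order d number (#elements of order d)/φ(d).
Cyclic subgroups by order — order 1: 1; order 7: 8.
Total: 9.

9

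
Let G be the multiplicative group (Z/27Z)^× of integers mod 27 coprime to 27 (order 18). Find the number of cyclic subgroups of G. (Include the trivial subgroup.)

6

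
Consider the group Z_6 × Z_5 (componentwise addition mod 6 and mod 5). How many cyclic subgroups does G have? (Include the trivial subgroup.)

8

Each element a generates a cyclic subgroup ⟨a⟩; distinct elements may generate the same one (a cyclic group of order d has φ(d) generators).
Cyclic subgroups by order — order 1: 1; order 2: 1; order 3: 1; order 5: 1; order 6: 1; order 10: 1; order 15: 1; order 30: 1.
Total: 8.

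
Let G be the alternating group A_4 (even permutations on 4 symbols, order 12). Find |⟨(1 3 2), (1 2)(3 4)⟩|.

|⟨(1 3 2)⟩| = 3 and |⟨(1 2)(3 4)⟩| = 2, so |H| is a multiple of lcm(3, 2) = 6 and divides |G| = 12.
Closing {(1 3 2), (1 2)(3 4)} under the group operation gives all of G, so |H| = 12.

12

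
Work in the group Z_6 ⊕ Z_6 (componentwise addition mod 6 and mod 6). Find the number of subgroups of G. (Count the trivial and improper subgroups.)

30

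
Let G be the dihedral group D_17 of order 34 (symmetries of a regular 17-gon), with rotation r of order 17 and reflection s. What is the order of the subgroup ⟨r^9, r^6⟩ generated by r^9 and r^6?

17

|⟨r^9⟩| = 17 and |⟨r^6⟩| = 17, so |H| is a multiple of lcm(17, 17) = 17 and divides |G| = 34.
Closing under the operation: H = {e, r, r^2, r^3, r^4, r^5, r^6, r^7, r^8, r^9, r^10, r^11, r^12, r^13, r^14, r^15, r^16}, so |H| = 17.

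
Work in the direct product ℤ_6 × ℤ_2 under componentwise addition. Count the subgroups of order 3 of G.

|G| = 12 and 3 | 12, so subgroups of order 3 are possible by Lagrange.
The subgroups of order 3 are: {(0,0), (2,0), (4,0)}.
So G has 1 subgroup of order 3.

1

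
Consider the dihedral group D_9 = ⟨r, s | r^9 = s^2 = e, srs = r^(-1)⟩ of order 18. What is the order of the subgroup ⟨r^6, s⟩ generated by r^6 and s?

|⟨r^6⟩| = 3 and |⟨s⟩| = 2, so |H| is a multiple of lcm(3, 2) = 6 and divides |G| = 18.
Closing under the operation: H = {e, r^3, r^6, s, r^3s, r^6s}, so |H| = 6.

6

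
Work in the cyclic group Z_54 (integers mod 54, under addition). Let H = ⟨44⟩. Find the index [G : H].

|⟨44⟩| = 27 and |G| = 54.
By Lagrange, [G : H] = |G|/|H| = 54/27 = 2.

2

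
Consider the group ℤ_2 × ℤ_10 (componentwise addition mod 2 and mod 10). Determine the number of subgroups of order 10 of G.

3

|G| = 20 and 10 | 20, so subgroups of order 10 are possible by Lagrange.
The subgroups of order 10 are: {(0,0), (0,1), (0,2), (0,3), (0,4), (0,5), (0,6), (0,7), (0,8), (0,9)}; {(0,0), (0,2), (0,4), (0,6), (0,8), (1,0), (1,2), (1,4), (1,6), (1,8)}; {(0,0), (0,2), (0,4), (0,6), (0,8), (1,1), (1,3), (1,5), (1,7), (1,9)}.
So G has 3 subgroups of order 10.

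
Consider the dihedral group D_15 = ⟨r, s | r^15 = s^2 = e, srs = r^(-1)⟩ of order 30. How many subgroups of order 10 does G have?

3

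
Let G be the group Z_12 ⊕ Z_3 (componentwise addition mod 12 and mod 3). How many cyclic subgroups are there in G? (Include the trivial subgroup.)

15

A cyclic subgroup of order d is generated by each of its φ(d) elements of order d, so the cyclic subgroups of order d number (#elements of order d)/φ(d).
Cyclic subgroups by order — order 1: 1; order 2: 1; order 3: 4; order 4: 1; order 6: 4; order 12: 4.
Total: 15.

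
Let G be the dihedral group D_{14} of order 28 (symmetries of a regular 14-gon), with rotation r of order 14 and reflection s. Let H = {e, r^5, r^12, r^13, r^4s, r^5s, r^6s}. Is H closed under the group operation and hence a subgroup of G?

r^5 ∈ H but its inverse r^9 ∉ H, so H is not a subgroup.

No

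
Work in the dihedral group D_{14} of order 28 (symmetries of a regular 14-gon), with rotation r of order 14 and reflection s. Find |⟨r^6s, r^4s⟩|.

14

|⟨r^6s⟩| = 2 and |⟨r^4s⟩| = 2, so |H| is a multiple of lcm(2, 2) = 2 and divides |G| = 28.
Closing under the operation: H = {e, r^2, r^4, r^6, r^8, r^10, r^12, s, r^2s, r^4s, r^6s, r^8s, r^10s, r^12s}, so |H| = 14.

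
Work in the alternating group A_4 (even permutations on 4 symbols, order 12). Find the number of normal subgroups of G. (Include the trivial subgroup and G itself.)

3

G has 10 subgroups. Checking conjugation-invariance by order — order 1: 1/1 normal; order 2: 0/3 normal; order 3: 0/4 normal; order 4: 1/1 normal; order 12: 1/1 normal.
Total normal subgroups: 3.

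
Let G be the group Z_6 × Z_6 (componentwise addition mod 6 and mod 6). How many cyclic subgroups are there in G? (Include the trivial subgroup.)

Group the elements of G by the cyclic subgroup they generate; each cyclic subgroup of order d accounts for φ(d) elements.
Cyclic subgroups by order — order 1: 1; order 2: 3; order 3: 4; order 6: 12.
Total: 20.

20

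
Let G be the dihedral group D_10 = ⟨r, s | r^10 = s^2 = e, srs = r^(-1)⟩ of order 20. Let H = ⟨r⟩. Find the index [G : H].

2

|⟨r⟩| = 10 and |G| = 20.
By Lagrange, [G : H] = |G|/|H| = 20/10 = 2.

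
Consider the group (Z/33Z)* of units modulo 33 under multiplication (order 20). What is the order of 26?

10

Compute successive powers of 26 mod 33: 26, 16, 20, 25, 23, 4, 5, 31, …; 26^10 ≡ 1 (mod 33).
So |⟨26⟩| = 10.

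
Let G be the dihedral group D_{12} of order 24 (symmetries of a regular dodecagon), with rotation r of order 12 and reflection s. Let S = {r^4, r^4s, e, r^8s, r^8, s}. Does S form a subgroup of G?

|S| = 6 divides |G| = 24, consistent with Lagrange.
S contains the identity, every element's inverse is in S, and S is closed under ·: it is a subgroup.

Yes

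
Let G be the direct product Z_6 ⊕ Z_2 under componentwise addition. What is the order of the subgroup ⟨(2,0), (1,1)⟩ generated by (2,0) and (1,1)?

6

|⟨(2,0)⟩| = 3 and |⟨(1,1)⟩| = 6, so |H| is a multiple of lcm(3, 6) = 6 and divides |G| = 12.
Closing under the operation: H = {(0,0), (1,1), (2,0), (3,1), (4,0), (5,1)}, so |H| = 6.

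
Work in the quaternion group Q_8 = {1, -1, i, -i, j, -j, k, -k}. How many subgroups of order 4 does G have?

3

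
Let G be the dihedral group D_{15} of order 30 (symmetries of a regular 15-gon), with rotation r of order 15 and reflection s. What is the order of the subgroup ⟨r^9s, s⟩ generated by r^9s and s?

|⟨r^9s⟩| = 2 and |⟨s⟩| = 2, so |H| is a multiple of lcm(2, 2) = 2 and divides |G| = 30.
Closing under the operation: H = {e, r^3, r^6, r^9, r^12, s, r^3s, r^6s, r^9s, r^12s}, so |H| = 10.

10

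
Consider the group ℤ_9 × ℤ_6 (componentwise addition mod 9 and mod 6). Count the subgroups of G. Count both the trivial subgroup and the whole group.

|G| = 54, so by Lagrange every subgroup order divides 54. Divisors: 1, 2, 3, 6, 9, 18, 27, 54.
Subgroups by order — order 1: 1; order 2: 1; order 3: 4; order 6: 4; order 9: 4; order 18: 4; order 27: 1; order 54: 1.
Total: 1 + 1 + 4 + 4 + 4 + 4 + 1 + 1 = 20.

20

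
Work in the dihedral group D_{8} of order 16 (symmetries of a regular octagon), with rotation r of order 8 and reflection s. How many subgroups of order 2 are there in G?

9

|G| = 16 and 2 | 16, so subgroups of order 2 are possible by Lagrange.
The subgroups of order 2 are: {e, r^2s}; {e, r^3s}; {e, r^4}; {e, r^4s}; … (9 in all).
So G has 9 subgroups of order 2.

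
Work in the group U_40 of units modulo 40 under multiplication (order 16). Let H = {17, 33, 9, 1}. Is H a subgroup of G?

|H| = 4 divides |G| = 16, consistent with Lagrange.
H contains the identity, every element's inverse is in H, and H is closed under ·: it is a subgroup.
In fact H = ⟨33⟩.

Yes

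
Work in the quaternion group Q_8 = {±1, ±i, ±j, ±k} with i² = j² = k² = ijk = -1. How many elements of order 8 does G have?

No element of G has order 8 (even though 8 | 8).

0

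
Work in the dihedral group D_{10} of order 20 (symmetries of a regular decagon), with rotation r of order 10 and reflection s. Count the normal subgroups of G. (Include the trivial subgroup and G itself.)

7

G has 22 subgroups. Checking conjugation-invariance by order — order 1: 1/1 normal; order 2: 1/11 normal; order 4: 0/5 normal; order 5: 1/1 normal; order 10: 3/3 normal; order 20: 1/1 normal.
Total normal subgroups: 7.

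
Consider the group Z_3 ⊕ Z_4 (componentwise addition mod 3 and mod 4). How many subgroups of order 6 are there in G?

1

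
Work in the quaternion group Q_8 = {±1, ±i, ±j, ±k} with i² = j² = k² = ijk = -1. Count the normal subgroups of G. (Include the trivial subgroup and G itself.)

6

G has 6 subgroups. Checking conjugation-invariance by order — order 1: 1/1 normal; order 2: 1/1 normal; order 4: 3/3 normal; order 8: 1/1 normal.
Total normal subgroups: 6.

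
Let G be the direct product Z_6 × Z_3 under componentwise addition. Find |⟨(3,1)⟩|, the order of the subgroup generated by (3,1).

6

The order of (3,1) in Z_6 × Z_3 is lcm(ord(3) in Z_6, ord(1) in Z_3).
ord(3) = 2 and ord(1) = 3, so |⟨(3,1)⟩| = lcm(2, 3) = 6.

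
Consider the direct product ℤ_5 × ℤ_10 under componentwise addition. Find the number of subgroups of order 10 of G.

6

|G| = 50 and 10 | 50, so subgroups of order 10 are possible by Lagrange.
The subgroups of order 10 are: {(0,0), (0,1), (0,2), (0,3), (0,4), (0,5), (0,6), (0,7), (0,8), (0,9)}; {(0,0), (0,5), (1,0), (1,5), (2,0), (2,5), (3,0), (3,5), (4,0), (4,5)}; {(0,0), (0,5), (1,1), (1,6), (2,2), (2,7), (3,3), (3,8), (4,4), (4,9)}; {(0,0), (0,5), (1,2), (1,7), (2,4), (2,9), (3,1), (3,6), (4,3), (4,8)}; … (6 in all).
So G has 6 subgroups of order 10.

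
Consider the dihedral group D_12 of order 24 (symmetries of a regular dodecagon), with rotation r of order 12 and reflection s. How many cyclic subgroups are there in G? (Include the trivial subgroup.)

A cyclic subgroup of order d is generated by each of its φ(d) elements of order d, so the cyclic subgroups of order d number (#elements of order d)/φ(d).
Cyclic subgroups by order — order 1: 1; order 2: 13; order 3: 1; order 4: 1; order 6: 1; order 12: 1.
Total: 18.

18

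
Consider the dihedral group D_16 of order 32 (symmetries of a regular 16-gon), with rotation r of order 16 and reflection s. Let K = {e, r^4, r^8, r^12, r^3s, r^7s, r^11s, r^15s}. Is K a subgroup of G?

Yes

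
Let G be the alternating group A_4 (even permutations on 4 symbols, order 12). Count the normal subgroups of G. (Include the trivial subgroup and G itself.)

G has 10 subgroups. Checking conjugation-invariance by order — order 1: 1/1 normal; order 2: 0/3 normal; order 3: 0/4 normal; order 4: 1/1 normal; order 12: 1/1 normal.
Total normal subgroups: 3.

3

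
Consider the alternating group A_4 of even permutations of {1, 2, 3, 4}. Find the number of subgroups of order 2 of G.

|G| = 12 and 2 | 12, so subgroups of order 2 are possible by Lagrange.
The subgroups of order 2 are: {e, (1 2)(3 4)}; {e, (1 3)(2 4)}; {e, (1 4)(2 3)}.
So G has 3 subgroups of order 2.

3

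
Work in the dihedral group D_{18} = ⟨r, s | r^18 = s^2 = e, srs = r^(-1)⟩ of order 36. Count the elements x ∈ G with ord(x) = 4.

0

No element of G has order 4 (even though 4 | 36).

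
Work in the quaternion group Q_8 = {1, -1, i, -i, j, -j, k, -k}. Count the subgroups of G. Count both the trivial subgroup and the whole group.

6

|G| = 8, so by Lagrange every subgroup order divides 8. Divisors: 1, 2, 4, 8.
Subgroups by order — order 1: 1; order 2: 1; order 4: 3; order 8: 1.
Total: 1 + 1 + 3 + 1 = 6.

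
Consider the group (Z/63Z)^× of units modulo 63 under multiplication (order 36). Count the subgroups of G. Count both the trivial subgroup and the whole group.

|G| = 36, so by Lagrange every subgroup order divides 36. Divisors: 1, 2, 3, 4, 6, 9, 12, 18, 36.
Subgroups by order — order 1: 1; order 2: 3; order 3: 4; order 4: 1; order 6: 12; order 9: 1; order 12: 4; order 18: 3; order 36: 1.
Total: 1 + 3 + 4 + 1 + 12 + 1 + 4 + 3 + 1 = 30.

30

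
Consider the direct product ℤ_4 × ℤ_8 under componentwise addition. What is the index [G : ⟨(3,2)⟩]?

8

|⟨(3,2)⟩| = 4 and |G| = 32.
By Lagrange, [G : H] = |G|/|H| = 32/4 = 8.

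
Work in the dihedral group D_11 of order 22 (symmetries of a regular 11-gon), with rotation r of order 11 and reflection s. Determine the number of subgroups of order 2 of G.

11

|G| = 22 and 2 | 22, so subgroups of order 2 are possible by Lagrange.
The subgroups of order 2 are: {e, r^10s}; {e, r^2s}; {e, r^3s}; {e, r^4s}; … (11 in all).
So G has 11 subgroups of order 2.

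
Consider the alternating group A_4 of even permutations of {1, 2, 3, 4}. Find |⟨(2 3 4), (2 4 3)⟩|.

|⟨(2 3 4)⟩| = 3 and |⟨(2 4 3)⟩| = 3, so |H| is a multiple of lcm(3, 3) = 3 and divides |G| = 12.
Closing under the operation: H = {e, (2 3 4), (2 4 3)}, so |H| = 3.

3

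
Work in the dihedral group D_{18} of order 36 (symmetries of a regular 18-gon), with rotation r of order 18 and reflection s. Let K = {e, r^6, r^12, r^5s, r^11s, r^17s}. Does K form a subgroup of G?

Yes

|K| = 6 divides |G| = 36, consistent with Lagrange.
K contains the identity, every element's inverse is in K, and K is closed under ·: it is a subgroup.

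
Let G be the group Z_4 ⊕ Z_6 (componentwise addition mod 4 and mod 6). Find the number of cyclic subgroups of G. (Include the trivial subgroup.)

A cyclic subgroup of order d is generated by each of its φ(d) elements of order d, so the cyclic subgroups of order d number (#elements of order d)/φ(d).
Cyclic subgroups by order — order 1: 1; order 2: 3; order 3: 1; order 4: 2; order 6: 3; order 12: 2.
Total: 12.

12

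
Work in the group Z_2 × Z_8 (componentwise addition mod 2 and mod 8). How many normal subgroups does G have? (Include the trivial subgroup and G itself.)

11

G is abelian, so every subgroup is normal.
G has 11 subgroups in total, hence 11 normal subgroups.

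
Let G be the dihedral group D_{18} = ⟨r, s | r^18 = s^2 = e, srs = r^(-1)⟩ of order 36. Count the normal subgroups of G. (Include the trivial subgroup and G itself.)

9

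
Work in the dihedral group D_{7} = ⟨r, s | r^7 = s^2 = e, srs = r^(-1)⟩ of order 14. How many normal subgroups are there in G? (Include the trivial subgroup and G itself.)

G has 10 subgroups. Checking conjugation-invariance by order — order 1: 1/1 normal; order 2: 0/7 normal; order 7: 1/1 normal; order 14: 1/1 normal.
Total normal subgroups: 3.

3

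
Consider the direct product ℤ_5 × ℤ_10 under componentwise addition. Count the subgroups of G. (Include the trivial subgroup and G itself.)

16

|G| = 50, so by Lagrange every subgroup order divides 50. Divisors: 1, 2, 5, 10, 25, 50.
Subgroups by order — order 1: 1; order 2: 1; order 5: 6; order 10: 6; order 25: 1; order 50: 1.
Total: 1 + 1 + 6 + 6 + 1 + 1 = 16.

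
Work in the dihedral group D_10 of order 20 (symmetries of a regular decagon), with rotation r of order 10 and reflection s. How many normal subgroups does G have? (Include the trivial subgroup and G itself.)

7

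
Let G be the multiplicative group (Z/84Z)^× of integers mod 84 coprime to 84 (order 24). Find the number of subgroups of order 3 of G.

1

|G| = 24 and 3 | 24, so subgroups of order 3 are possible by Lagrange.
The subgroups of order 3 are: {1, 25, 37}.
So G has 1 subgroup of order 3.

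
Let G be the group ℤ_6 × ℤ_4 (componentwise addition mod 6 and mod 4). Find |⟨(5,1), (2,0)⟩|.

|⟨(5,1)⟩| = 12 and |⟨(2,0)⟩| = 3, so |H| is a multiple of lcm(12, 3) = 12 and divides |G| = 24.
Closing under the operation: H = {(0,0), (0,2), (1,1), (1,3), (2,0), (2,2), (3,1), (3,3), (4,0), (4,2), (5,1), (5,3)}, so |H| = 12.

12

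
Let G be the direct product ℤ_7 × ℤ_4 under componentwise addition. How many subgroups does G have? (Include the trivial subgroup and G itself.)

6

|G| = 28, so by Lagrange every subgroup order divides 28. Divisors: 1, 2, 4, 7, 14, 28.
Subgroups by order — order 1: 1; order 2: 1; order 4: 1; order 7: 1; order 14: 1; order 28: 1.
Total: 1 + 1 + 1 + 1 + 1 + 1 = 6.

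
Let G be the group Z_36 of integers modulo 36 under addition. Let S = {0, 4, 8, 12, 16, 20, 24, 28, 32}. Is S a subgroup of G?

Yes

|S| = 9 divides |G| = 36, consistent with Lagrange.
S contains the identity, every element's inverse is in S, and S is closed under +: it is a subgroup.
In fact S = ⟨32⟩.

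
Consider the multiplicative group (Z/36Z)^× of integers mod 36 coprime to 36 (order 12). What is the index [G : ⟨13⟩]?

|⟨13⟩| = 3 and |G| = 12.
By Lagrange, [G : H] = |G|/|H| = 12/3 = 4.

4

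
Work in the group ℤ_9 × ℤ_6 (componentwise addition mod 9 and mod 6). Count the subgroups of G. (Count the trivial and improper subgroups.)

20

|G| = 54, so by Lagrange every subgroup order divides 54. Divisors: 1, 2, 3, 6, 9, 18, 27, 54.
Subgroups by order — order 1: 1; order 2: 1; order 3: 4; order 6: 4; order 9: 4; order 18: 4; order 27: 1; order 54: 1.
Total: 1 + 1 + 4 + 4 + 4 + 4 + 1 + 1 = 20.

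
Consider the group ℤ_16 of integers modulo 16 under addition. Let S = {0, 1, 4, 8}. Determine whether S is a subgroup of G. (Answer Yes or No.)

1 ∈ S but its inverse 15 ∉ S, so S is not a subgroup.

No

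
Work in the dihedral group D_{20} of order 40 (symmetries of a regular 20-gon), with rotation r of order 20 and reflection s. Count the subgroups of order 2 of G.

21

|G| = 40 and 2 | 40, so subgroups of order 2 are possible by Lagrange.
The subgroups of order 2 are: {e, r^10}; {e, r^10s}; {e, r^11s}; {e, r^12s}; … (21 in all).
So G has 21 subgroups of order 2.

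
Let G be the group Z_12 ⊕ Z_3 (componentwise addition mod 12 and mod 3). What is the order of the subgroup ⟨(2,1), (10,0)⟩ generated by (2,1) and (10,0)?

18

|⟨(2,1)⟩| = 6 and |⟨(10,0)⟩| = 6, so |H| is a multiple of lcm(6, 6) = 6 and divides |G| = 36.
Closing under the operation: H = {(0,0), (0,1), (0,2), (2,0), (2,1), (2,2), (4,0), (4,1), (4,2), (6,0), (6,1), (6,2), (8,0), (8,1), (8,2), (10,0), (10,1), (10,2)}, so |H| = 18.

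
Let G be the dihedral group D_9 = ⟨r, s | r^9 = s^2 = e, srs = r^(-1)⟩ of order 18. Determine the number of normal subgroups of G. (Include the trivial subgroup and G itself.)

4

G has 16 subgroups. Checking conjugation-invariance by order — order 1: 1/1 normal; order 2: 0/9 normal; order 3: 1/1 normal; order 6: 0/3 normal; order 9: 1/1 normal; order 18: 1/1 normal.
Total normal subgroups: 4.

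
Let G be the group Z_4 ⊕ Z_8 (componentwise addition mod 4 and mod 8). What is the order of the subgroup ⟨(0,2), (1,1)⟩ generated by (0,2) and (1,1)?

16

|⟨(0,2)⟩| = 4 and |⟨(1,1)⟩| = 8, so |H| is a multiple of lcm(4, 8) = 8 and divides |G| = 32.
Closing under the operation: H = {(0,0), (0,2), (0,4), (0,6), (1,1), (1,3), (1,5), (1,7), (2,0), (2,2), (2,4), (2,6), (3,1), (3,3), (3,5), (3,7)}, so |H| = 16.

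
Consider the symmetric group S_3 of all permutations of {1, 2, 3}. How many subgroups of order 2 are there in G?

3

|G| = 6 and 2 | 6, so subgroups of order 2 are possible by Lagrange.
The subgroups of order 2 are: {e, (1 2)}; {e, (1 3)}; {e, (2 3)}.
So G has 3 subgroups of order 2.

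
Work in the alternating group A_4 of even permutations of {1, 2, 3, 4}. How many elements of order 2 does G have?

The elements of order 2 are: (1 2)(3 4), (1 3)(2 4), (1 4)(2 3).
That's 3.

3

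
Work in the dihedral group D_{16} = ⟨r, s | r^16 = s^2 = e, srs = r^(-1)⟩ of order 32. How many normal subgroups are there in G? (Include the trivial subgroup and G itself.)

8

G has 36 subgroups. Checking conjugation-invariance by order — order 1: 1/1 normal; order 2: 1/17 normal; order 4: 1/9 normal; order 8: 1/5 normal; order 16: 3/3 normal; order 32: 1/1 normal.
Total normal subgroups: 8.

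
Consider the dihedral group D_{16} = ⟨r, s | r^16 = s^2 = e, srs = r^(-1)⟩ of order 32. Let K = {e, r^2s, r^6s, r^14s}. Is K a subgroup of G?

Closure fails: r^2s · r^14s = r^4 ∉ K. So K is not a subgroup.

No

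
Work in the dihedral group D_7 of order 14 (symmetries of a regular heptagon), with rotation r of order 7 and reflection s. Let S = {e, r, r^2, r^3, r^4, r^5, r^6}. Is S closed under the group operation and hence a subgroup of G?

|S| = 7 divides |G| = 14, consistent with Lagrange.
S contains the identity, every element's inverse is in S, and S is closed under ·: it is a subgroup.
In fact S = ⟨r^4⟩.

Yes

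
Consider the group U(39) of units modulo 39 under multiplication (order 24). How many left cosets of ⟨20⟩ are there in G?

2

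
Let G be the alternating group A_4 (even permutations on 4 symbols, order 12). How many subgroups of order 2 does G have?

3

|G| = 12 and 2 | 12, so subgroups of order 2 are possible by Lagrange.
The subgroups of order 2 are: {e, (1 2)(3 4)}; {e, (1 3)(2 4)}; {e, (1 4)(2 3)}.
So G has 3 subgroups of order 2.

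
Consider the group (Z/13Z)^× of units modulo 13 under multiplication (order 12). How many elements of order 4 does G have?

The elements of order 4 are: 5, 8.
That's 2.

2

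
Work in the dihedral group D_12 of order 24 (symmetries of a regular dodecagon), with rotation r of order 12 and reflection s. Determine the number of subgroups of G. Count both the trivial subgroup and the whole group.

34

|G| = 24, so by Lagrange every subgroup order divides 24. Divisors: 1, 2, 3, 4, 6, 8, 12, 24.
Subgroups by order — order 1: 1; order 2: 13; order 3: 1; order 4: 7; order 6: 5; order 8: 3; order 12: 3; order 24: 1.
Total: 1 + 13 + 1 + 7 + 5 + 3 + 3 + 1 = 34.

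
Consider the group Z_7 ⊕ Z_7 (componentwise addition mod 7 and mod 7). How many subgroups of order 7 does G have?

8

|G| = 49 and 7 | 49, so subgroups of order 7 are possible by Lagrange.
The subgroups of order 7 are: {(0,0), (0,1), (0,2), (0,3), (0,4), (0,5), (0,6)}; {(0,0), (1,0), (2,0), (3,0), (4,0), (5,0), (6,0)}; {(0,0), (1,1), (2,2), (3,3), (4,4), (5,5), (6,6)}; {(0,0), (1,2), (2,4), (3,6), (4,1), (5,3), (6,5)}; … (8 in all).
So G has 8 subgroups of order 7.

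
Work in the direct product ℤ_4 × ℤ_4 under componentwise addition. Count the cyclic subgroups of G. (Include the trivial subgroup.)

A cyclic subgroup of order d is generated by each of its φ(d) elements of order d, so the cyclic subgroups of order d number (#elements of order d)/φ(d).
Cyclic subgroups by order — order 1: 1; order 2: 3; order 4: 6.
Total: 10.

10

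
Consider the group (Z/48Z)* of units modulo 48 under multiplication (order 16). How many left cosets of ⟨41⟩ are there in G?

8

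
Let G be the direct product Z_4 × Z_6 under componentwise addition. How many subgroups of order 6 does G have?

3

|G| = 24 and 6 | 24, so subgroups of order 6 are possible by Lagrange.
The subgroups of order 6 are: {(0,0), (0,1), (0,2), (0,3), (0,4), (0,5)}; {(0,0), (0,2), (0,4), (2,0), (2,2), (2,4)}; {(0,0), (0,2), (0,4), (2,1), (2,3), (2,5)}.
So G has 3 subgroups of order 6.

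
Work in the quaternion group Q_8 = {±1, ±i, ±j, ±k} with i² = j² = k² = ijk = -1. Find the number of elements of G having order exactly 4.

6

The elements of order 4 are: i, -i, j, -j, k, -k.
That's 6.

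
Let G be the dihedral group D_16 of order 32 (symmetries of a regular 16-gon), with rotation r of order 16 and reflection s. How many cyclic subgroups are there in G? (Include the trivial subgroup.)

Group the elements of G by the cyclic subgroup they generate; each cyclic subgroup of order d accounts for φ(d) elements.
Cyclic subgroups by order — order 1: 1; order 2: 17; order 4: 1; order 8: 1; order 16: 1.
Total: 21.

21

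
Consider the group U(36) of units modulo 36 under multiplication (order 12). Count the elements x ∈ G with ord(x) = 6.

The elements of order 6 are: 5, 7, 11, 23, 29, 31.
That's 6.

6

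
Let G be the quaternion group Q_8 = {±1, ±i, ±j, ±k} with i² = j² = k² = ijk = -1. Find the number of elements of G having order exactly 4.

The elements of order 4 are: i, -i, j, -j, k, -k.
That's 6.

6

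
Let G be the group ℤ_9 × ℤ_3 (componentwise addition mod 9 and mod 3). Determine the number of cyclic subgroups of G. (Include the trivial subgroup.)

8

Group the elements of G by the cyclic subgroup they generate; each cyclic subgroup of order d accounts for φ(d) elements.
Cyclic subgroups by order — order 1: 1; order 3: 4; order 9: 3.
Total: 8.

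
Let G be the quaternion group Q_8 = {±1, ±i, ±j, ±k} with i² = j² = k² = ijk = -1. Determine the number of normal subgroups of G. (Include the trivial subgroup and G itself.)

6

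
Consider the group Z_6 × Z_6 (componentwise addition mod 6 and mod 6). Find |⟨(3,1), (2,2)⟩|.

|⟨(3,1)⟩| = 6 and |⟨(2,2)⟩| = 3, so |H| is a multiple of lcm(6, 3) = 6 and divides |G| = 36.
Closing under the operation: H = {(0,0), (0,2), (0,4), (1,1), (1,3), (1,5), (2,0), (2,2), (2,4), (3,1), (3,3), (3,5), (4,0), (4,2), (4,4), (5,1), (5,3), (5,5)}, so |H| = 18.

18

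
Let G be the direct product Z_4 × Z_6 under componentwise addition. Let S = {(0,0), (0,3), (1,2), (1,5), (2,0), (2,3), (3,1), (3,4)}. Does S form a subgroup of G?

No

Closure fails: (2,3) + (1,2) = (3,5) ∉ S. So S is not a subgroup.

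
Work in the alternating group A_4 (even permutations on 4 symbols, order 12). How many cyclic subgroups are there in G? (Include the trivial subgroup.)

Each element a generates a cyclic subgroup ⟨a⟩; distinct elements may generate the same one (a cyclic group of order d has φ(d) generators).
Cyclic subgroups by order — order 1: 1; order 2: 3; order 3: 4.
Total: 8.

8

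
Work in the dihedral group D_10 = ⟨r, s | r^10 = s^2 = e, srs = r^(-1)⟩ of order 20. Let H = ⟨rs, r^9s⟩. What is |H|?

10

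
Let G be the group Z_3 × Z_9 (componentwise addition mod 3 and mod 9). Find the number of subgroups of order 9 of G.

|G| = 27 and 9 | 27, so subgroups of order 9 are possible by Lagrange.
The subgroups of order 9 are: {(0,0), (0,1), (0,2), (0,3), (0,4), (0,5), (0,6), (0,7), (0,8)}; {(0,0), (0,3), (0,6), (1,0), (1,3), (1,6), (2,0), (2,3), (2,6)}; {(0,0), (0,3), (0,6), (1,1), (1,4), (1,7), (2,2), (2,5), (2,8)}; {(0,0), (0,3), (0,6), (1,2), (1,5), (1,8), (2,1), (2,4), (2,7)}.
So G has 4 subgroups of order 9.

4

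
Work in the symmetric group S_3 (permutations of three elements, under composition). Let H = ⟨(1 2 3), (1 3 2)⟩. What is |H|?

3

|⟨(1 2 3)⟩| = 3 and |⟨(1 3 2)⟩| = 3, so |H| is a multiple of lcm(3, 3) = 3 and divides |G| = 6.
Closing under the operation: H = {e, (1 2 3), (1 3 2)}, so |H| = 3.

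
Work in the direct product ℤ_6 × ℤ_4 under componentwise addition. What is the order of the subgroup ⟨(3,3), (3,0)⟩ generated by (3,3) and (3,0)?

|⟨(3,3)⟩| = 4 and |⟨(3,0)⟩| = 2, so |H| is a multiple of lcm(4, 2) = 4 and divides |G| = 24.
Closing under the operation: H = {(0,0), (0,1), (0,2), (0,3), (3,0), (3,1), (3,2), (3,3)}, so |H| = 8.

8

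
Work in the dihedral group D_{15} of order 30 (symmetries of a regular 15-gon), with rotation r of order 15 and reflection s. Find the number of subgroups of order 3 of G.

1

|G| = 30 and 3 | 30, so subgroups of order 3 are possible by Lagrange.
The subgroups of order 3 are: {e, r^5, r^10}.
So G has 1 subgroup of order 3.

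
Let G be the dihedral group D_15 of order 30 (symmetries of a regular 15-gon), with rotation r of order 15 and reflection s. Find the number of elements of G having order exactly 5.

4

The elements of order 5 are: r^3, r^6, r^9, r^12.
That's 4.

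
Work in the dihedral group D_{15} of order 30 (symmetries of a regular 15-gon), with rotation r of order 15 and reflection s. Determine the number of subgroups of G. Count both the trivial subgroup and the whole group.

|G| = 30, so by Lagrange every subgroup order divides 30. Divisors: 1, 2, 3, 5, 6, 10, 15, 30.
Subgroups by order — order 1: 1; order 2: 15; order 3: 1; order 5: 1; order 6: 5; order 10: 3; order 15: 1; order 30: 1.
Total: 1 + 15 + 1 + 1 + 5 + 3 + 1 + 1 = 28.

28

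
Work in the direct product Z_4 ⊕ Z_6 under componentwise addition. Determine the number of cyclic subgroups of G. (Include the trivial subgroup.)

Each element a generates a cyclic subgroup ⟨a⟩; distinct elements may generate the same one (a cyclic group of order d has φ(d) generators).
Cyclic subgroups by order — order 1: 1; order 2: 3; order 3: 1; order 4: 2; order 6: 3; order 12: 2.
Total: 12.

12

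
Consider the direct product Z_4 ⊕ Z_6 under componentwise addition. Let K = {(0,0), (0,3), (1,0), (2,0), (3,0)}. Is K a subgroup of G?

No

|K| = 5 does not divide |G| = 24, so by Lagrange K is not a subgroup.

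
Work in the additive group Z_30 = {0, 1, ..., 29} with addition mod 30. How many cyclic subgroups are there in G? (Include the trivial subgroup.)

8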